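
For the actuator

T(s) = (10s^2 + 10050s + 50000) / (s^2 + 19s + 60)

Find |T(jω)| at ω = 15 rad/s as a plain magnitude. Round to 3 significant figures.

480

Substitute s = j15:
Numerator: 10(j15)^2 + 10050(j15) + 50000 = 47750 + j150750
Denominator: (j15)^2 + 19(j15) + 60 = -165 + j285
|N| = √(47750² + 150750²) ≈ 1.5813e+05, ∠N ≈ 72.42°
|D| = √(165² + 285²) ≈ 329.32, ∠D ≈ 120.07°
|T| = 1.5813e+05 / 329.32 ≈ 480.17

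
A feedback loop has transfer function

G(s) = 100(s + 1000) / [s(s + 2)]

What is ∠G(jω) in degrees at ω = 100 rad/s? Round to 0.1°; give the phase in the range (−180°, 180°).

-173.1°

At s = jω = j100:
zero (s+1000): 1000 + j100 → |·| = √(1000²+100²) = √1010000 ≈ 1005, ∠ = arctan(100/1000) ≈ 5.71°
pole (s+2): 2 + j100 → |·| = √(2²+100²) = √10004 ≈ 100.02, ∠ = arctan(100/2) ≈ 88.85°
pole at origin: |s| = 100, ∠ = 90.00° (in denominator)
∠G = 5.71° − 178.85° = -173.14°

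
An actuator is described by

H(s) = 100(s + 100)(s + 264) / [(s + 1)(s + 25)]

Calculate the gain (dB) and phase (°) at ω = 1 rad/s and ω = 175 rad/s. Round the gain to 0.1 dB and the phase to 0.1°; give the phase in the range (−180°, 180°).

At s = jω = j1:
zero (s+100): 100 + j1 → |·| = √(100²+1²) = √10001 ≈ 100, ∠ = arctan(1/100) ≈ 0.57°
zero (s+264): 264 + j1 → |·| = √(264²+1²) = √69697 ≈ 264, ∠ = arctan(1/264) ≈ 0.22°
pole (s+1): 1 + j1 → |·| = √(1²+1²) = √2 ≈ 1.4142, ∠ = arctan(1/1) ≈ 45.00°
pole (s+25): 25 + j1 → |·| = √(25²+1²) = √626 ≈ 25.02, ∠ = arctan(1/25) ≈ 2.29°
|H| = 100 · 26400 / 35.383 ≈ 74612
Gain = 20 log₁₀(74612) ≈ 97.46 dB
∠H = 0.79° − 47.29° = -46.50°

At s = jω = j175:
zero (s+100): 100 + j175 → |·| = √(100²+175²) = √40625 ≈ 201.56, ∠ = arctan(175/100) ≈ 60.26°
zero (s+264): 264 + j175 → |·| = √(264²+175²) = √100321 ≈ 316.73, ∠ = arctan(175/264) ≈ 33.54°
pole (s+1): 1 + j175 → |·| = √(1²+175²) = √30626 ≈ 175, ∠ = arctan(175/1) ≈ 89.67°
pole (s+25): 25 + j175 → |·| = √(25²+175²) = √31250 ≈ 176.78, ∠ = arctan(175/25) ≈ 81.87°
|H| = 100 · 63840 / 30936 ≈ 206.36
Gain = 20 log₁₀(206.36) ≈ 46.29 dB
∠H = 93.80° − 171.54° = -77.74°

ω = 1: 97.5 dB, -46.5°; ω = 175: 46.3 dB, -77.7°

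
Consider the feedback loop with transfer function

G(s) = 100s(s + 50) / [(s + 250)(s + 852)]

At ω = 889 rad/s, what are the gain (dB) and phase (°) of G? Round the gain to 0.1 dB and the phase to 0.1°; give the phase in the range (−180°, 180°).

At s = jω = j889:
zero (s+50): 50 + j889 → |·| = √(50²+889²) = √792821 ≈ 890.4, ∠ = arctan(889/50) ≈ 86.78°
zero at origin: s = j889 → |·| = 889, ∠ = 90.00°
pole (s+250): 250 + j889 → |·| = √(250²+889²) = √852821 ≈ 923.48, ∠ = arctan(889/250) ≈ 74.29°
pole (s+852): 852 + j889 → |·| = √(852²+889²) = √1516225 ≈ 1231.4, ∠ = arctan(889/852) ≈ 46.22°
|G| = 100 · 7.9157e+05 / 1.1372e+06 ≈ 69.607
Gain = 20 log₁₀(69.607) ≈ 36.85 dB
∠G = 176.78° − 120.51° = 56.27°

36.9 dB, 56.3°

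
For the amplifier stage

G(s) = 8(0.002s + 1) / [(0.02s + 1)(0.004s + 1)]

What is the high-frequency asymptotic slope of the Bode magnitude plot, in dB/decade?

-20 dB/decade

Each pole contributes −20 dB/decade at high frequency; each zero contributes +20 dB/decade.
Net: 1 zero(s) − 2 pole(s) → -20 dB/decade.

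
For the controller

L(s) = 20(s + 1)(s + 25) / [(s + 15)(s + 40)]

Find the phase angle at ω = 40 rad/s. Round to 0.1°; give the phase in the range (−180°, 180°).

At s = jω = j40:
zero (s+1): 1 + j40 → |·| = √(1²+40²) = √1601 ≈ 40.012, ∠ = arctan(40/1) ≈ 88.57°
zero (s+25): 25 + j40 → |·| = √(25²+40²) = √2225 ≈ 47.17, ∠ = arctan(40/25) ≈ 57.99°
pole (s+15): 15 + j40 → |·| = √(15²+40²) = √1825 ≈ 42.72, ∠ = arctan(40/15) ≈ 69.44°
pole (s+40): 40 + j40 → |·| = √(40²+40²) = √3200 ≈ 56.569, ∠ = arctan(40/40) ≈ 45.00°
∠L = 146.56° − 114.44° = 32.12°

32.1°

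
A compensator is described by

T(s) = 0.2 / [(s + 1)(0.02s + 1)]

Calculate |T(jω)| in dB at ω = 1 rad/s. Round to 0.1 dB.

At ω = 1 rad/s:
pole (1 + j1·1) = 1 + j1 → |·| ≈ 1.4142, ∠ ≈ 45.00°
pole (1 + j1·0.02) = 1 + j0.02 → |·| ≈ 1.0002, ∠ ≈ 1.15°
|T| = 0.2 · 1 / (1.4142 · 1.0002) ≈ 0.14139
Gain = 20 log₁₀(0.14139) ≈ -16.99 dB

-17.0 dB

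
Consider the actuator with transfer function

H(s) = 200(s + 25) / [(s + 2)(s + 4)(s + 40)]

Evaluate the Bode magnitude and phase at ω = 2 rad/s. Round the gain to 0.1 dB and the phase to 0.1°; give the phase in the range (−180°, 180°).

19.9 dB, -69.9°

At s = jω = j2:
zero (s+25): 25 + j2 → |·| = √(25²+2²) = √629 ≈ 25.08, ∠ = arctan(2/25) ≈ 4.57°
pole (s+2): 2 + j2 → |·| = √(2²+2²) = √8 ≈ 2.8284, ∠ = arctan(2/2) ≈ 45.00°
pole (s+4): 4 + j2 → |·| = √(4²+2²) = √20 ≈ 4.4721, ∠ = arctan(2/4) ≈ 26.57°
pole (s+40): 40 + j2 → |·| = √(40²+2²) = √1604 ≈ 40.05, ∠ = arctan(2/40) ≈ 2.86°
|H| = 200 · 25.08 / 506.59 ≈ 9.9015
Gain = 20 log₁₀(9.9015) ≈ 19.91 dB
∠H = 4.57° − 74.43° = -69.86°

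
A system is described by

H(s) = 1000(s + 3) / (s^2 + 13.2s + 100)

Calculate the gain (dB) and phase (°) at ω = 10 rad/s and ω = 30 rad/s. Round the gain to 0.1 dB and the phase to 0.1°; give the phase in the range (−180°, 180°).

ω = 10: 38.0 dB, -16.7°; ω = 30: 30.6 dB, -69.4°

At s = jω = j10:
zero (s+3): 3 + j10 → |·| = √(3²+10²) = √109 ≈ 10.44, ∠ = arctan(10/3) ≈ 73.30°
quadratic: (j10)² + 13.2·j10 + 100 = 0 + j132 → |·| ≈ 132, ∠ ≈ 90.00°
|H| = 1000 · 10.44 / 132 ≈ 79.091
Gain = 20 log₁₀(79.091) ≈ 37.96 dB
∠H = 73.30° − 90.00° = -16.70°

At s = jω = j30:
zero (s+3): 3 + j30 → |·| = √(3²+30²) = √909 ≈ 30.15, ∠ = arctan(30/3) ≈ 84.29°
quadratic: (j30)² + 13.2·j30 + 100 = -800 + j396 → |·| ≈ 892.65, ∠ ≈ 153.66°
|H| = 1000 · 30.15 / 892.65 ≈ 33.776
Gain = 20 log₁₀(33.776) ≈ 30.57 dB
∠H = 84.29° − 153.66° = -69.37°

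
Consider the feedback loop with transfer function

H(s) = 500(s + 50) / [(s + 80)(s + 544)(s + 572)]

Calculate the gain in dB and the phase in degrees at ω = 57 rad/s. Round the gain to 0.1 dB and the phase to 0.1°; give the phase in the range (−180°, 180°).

-58.2 dB, 1.6°

At s = jω = j57:
zero (s+50): 50 + j57 → |·| = √(50²+57²) = √5749 ≈ 75.822, ∠ = arctan(57/50) ≈ 48.74°
pole (s+80): 80 + j57 → |·| = √(80²+57²) = √9649 ≈ 98.229, ∠ = arctan(57/80) ≈ 35.47°
pole (s+544): 544 + j57 → |·| = √(544²+57²) = √299185 ≈ 546.98, ∠ = arctan(57/544) ≈ 5.98°
pole (s+572): 572 + j57 → |·| = √(572²+57²) = √330433 ≈ 574.83, ∠ = arctan(57/572) ≈ 5.69°
|H| = 500 · 75.822 / 3.0885e+07 ≈ 0.0012275
Gain = 20 log₁₀(0.0012275) ≈ -58.22 dB
∠H = 48.74° − 47.14° = 1.60°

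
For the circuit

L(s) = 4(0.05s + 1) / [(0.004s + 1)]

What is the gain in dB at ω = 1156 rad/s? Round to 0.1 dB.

At ω = 1156 rad/s:
zero (1 + j1156·0.05) = 1 + j57.8 → |·| ≈ 57.809, ∠ ≈ 89.01°
pole (1 + j1156·0.004) = 1 + j4.624 → |·| ≈ 4.7309, ∠ ≈ 77.80°
|L| = 4 · 57.809 / (4.7309) ≈ 48.878
Gain = 20 log₁₀(48.878) ≈ 33.78 dB

33.8 dB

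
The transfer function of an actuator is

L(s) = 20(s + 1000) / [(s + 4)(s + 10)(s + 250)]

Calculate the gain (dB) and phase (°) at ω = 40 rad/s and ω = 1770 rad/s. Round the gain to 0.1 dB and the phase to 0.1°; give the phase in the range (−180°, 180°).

ω = 40: -26.4 dB, -167.1°; ω = 1770: -102.8 dB, 159.0°

At s = jω = j40:
zero (s+1000): 1000 + j40 → |·| = √(1000²+40²) = √1001600 ≈ 1000.8, ∠ = arctan(40/1000) ≈ 2.29°
pole (s+4): 4 + j40 → |·| = √(4²+40²) = √1616 ≈ 40.2, ∠ = arctan(40/4) ≈ 84.29°
pole (s+10): 10 + j40 → |·| = √(10²+40²) = √1700 ≈ 41.231, ∠ = arctan(40/10) ≈ 75.96°
pole (s+250): 250 + j40 → |·| = √(250²+40²) = √64100 ≈ 253.18, ∠ = arctan(40/250) ≈ 9.09°
|L| = 20 · 1000.8 / 4.1964e+05 ≈ 0.047698
Gain = 20 log₁₀(0.047698) ≈ -26.43 dB
∠L = 2.29° − 169.34° = -167.05°

At s = jω = j1770:
zero (s+1000): 1000 + j1770 → |·| = √(1000²+1770²) = √4132900 ≈ 2033, ∠ = arctan(1770/1000) ≈ 60.53°
pole (s+4): 4 + j1770 → |·| = √(4²+1770²) = √3132916 ≈ 1770, ∠ = arctan(1770/4) ≈ 89.87°
pole (s+10): 10 + j1770 → |·| = √(10²+1770²) = √3133000 ≈ 1770, ∠ = arctan(1770/10) ≈ 89.68°
pole (s+250): 250 + j1770 → |·| = √(250²+1770²) = √3195400 ≈ 1787.6, ∠ = arctan(1770/250) ≈ 81.96°
|L| = 20 · 2033 / 5.6004e+09 ≈ 7.2602e-06
Gain = 20 log₁₀(7.2602e-06) ≈ -102.78 dB
∠L = 60.53° − 261.51° = -200.98° ≡ 159.02° (principal value)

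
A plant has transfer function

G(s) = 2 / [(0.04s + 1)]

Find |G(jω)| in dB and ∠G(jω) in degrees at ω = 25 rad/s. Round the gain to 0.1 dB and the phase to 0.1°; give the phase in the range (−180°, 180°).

At ω = 25 rad/s:
pole (1 + j25·0.04) = 1 + j1 → |·| ≈ 1.4142, ∠ ≈ 45.00°
|G| = 2 · 1 / (1.4142) ≈ 1.4142
Gain = 20 log₁₀(1.4142) ≈ 3.01 dB
∠G = (0°) − (45.00°) = -45.00°

3.0 dB, -45.0°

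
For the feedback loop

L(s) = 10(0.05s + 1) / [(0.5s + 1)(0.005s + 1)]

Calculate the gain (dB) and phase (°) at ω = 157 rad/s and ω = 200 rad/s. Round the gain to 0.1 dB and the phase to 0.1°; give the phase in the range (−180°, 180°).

ω = 157: -2.0 dB, -44.7°; ω = 200: -3.0 dB, -50.1°

At ω = 157 rad/s:
zero (1 + j157·0.05) = 1 + j7.85 → |·| ≈ 7.9134, ∠ ≈ 82.74°
pole (1 + j157·0.5) = 1 + j78.5 → |·| ≈ 78.506, ∠ ≈ 89.27°
pole (1 + j157·0.005) = 1 + j0.785 → |·| ≈ 1.2713, ∠ ≈ 38.13°
|L| = 10 · 7.9134 / (78.506 · 1.2713) ≈ 0.79289
Gain = 20 log₁₀(0.79289) ≈ -2.02 dB
∠L = (82.74°) − (89.27° + 38.13°) = -44.66°

At ω = 200 rad/s:
zero (1 + j200·0.05) = 1 + j10 → |·| ≈ 10.05, ∠ ≈ 84.29°
pole (1 + j200·0.5) = 1 + j100 → |·| ≈ 100, ∠ ≈ 89.43°
pole (1 + j200·0.005) = 1 + j1 → |·| ≈ 1.4142, ∠ ≈ 45.00°
|L| = 10 · 10.05 / (100 · 1.4142) ≈ 0.71065
Gain = 20 log₁₀(0.71065) ≈ -2.97 dB
∠L = (84.29°) − (89.43° + 45.00°) = -50.14°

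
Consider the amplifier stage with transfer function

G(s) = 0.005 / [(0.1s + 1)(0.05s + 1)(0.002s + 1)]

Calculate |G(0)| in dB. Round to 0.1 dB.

-46.0 dB

G(0) = 0.005 · 1 / 1 = 0.005
20 log₁₀(0.005) ≈ -46.02 dB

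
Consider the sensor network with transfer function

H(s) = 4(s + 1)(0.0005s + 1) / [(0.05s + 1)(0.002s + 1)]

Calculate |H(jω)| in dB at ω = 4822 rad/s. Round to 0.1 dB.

At ω = 4822 rad/s:
zero (1 + j4822·1) = 1 + j4822 → |·| ≈ 4822, ∠ ≈ 89.99°
zero (1 + j4822·0.0005) = 1 + j2.411 → |·| ≈ 2.6102, ∠ ≈ 67.47°
pole (1 + j4822·0.05) = 1 + j241.1 → |·| ≈ 241.1, ∠ ≈ 89.76°
pole (1 + j4822·0.002) = 1 + j9.644 → |·| ≈ 9.6957, ∠ ≈ 84.08°
|H| = 4 · 4822 · 2.6102 / (241.1 · 9.6957) ≈ 21.537
Gain = 20 log₁₀(21.537) ≈ 26.66 dB

26.7 dB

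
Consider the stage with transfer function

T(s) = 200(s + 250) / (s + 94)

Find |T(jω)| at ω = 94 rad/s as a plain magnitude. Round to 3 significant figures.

At s = jω = j94:
zero (s+250): 250 + j94 → |·| = √(250²+94²) = √71336 ≈ 267.09, ∠ = arctan(94/250) ≈ 20.61°
pole (s+94): 94 + j94 → |·| = √(94²+94²) = √17672 ≈ 132.94, ∠ = arctan(94/94) ≈ 45.00°
|T| = 200 · 267.09 / 132.94 ≈ 401.82

402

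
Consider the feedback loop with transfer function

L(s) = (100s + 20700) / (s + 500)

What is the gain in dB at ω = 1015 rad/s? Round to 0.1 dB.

Substitute s = j1015:
Numerator: 100(j1015) + 20700 = 20700 + j101500
Denominator: (j1015) + 500 = 500 + j1015
|N| = √(20700² + 101500²) ≈ 1.0359e+05, ∠N ≈ 78.47°
|D| = √(500² + 1015²) ≈ 1131.5, ∠D ≈ 63.77°
|L| = 1.0359e+05 / 1131.5 ≈ 91.551
Gain = 20 log₁₀(91.551) ≈ 39.23 dB

39.2 dB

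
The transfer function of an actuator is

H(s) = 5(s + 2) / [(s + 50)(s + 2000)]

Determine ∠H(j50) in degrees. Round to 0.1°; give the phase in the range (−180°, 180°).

41.3°

At s = jω = j50:
zero (s+2): 2 + j50 → |·| = √(2²+50²) = √2504 ≈ 50.04, ∠ = arctan(50/2) ≈ 87.71°
pole (s+50): 50 + j50 → |·| = √(50²+50²) = √5000 ≈ 70.711, ∠ = arctan(50/50) ≈ 45.00°
pole (s+2000): 2000 + j50 → |·| = √(2000²+50²) = √4002500 ≈ 2000.6, ∠ = arctan(50/2000) ≈ 1.43°
∠H = 87.71° − 46.43° = 41.28°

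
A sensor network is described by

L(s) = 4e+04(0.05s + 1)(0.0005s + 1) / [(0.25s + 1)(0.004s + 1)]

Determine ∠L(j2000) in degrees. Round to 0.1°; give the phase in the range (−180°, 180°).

At ω = 2000 rad/s:
zero (1 + j2000·0.05) = 1 + j100 → |·| ≈ 100, ∠ ≈ 89.43°
zero (1 + j2000·0.0005) = 1 + j1 → |·| ≈ 1.4142, ∠ ≈ 45.00°
pole (1 + j2000·0.25) = 1 + j500 → |·| ≈ 500, ∠ ≈ 89.89°
pole (1 + j2000·0.004) = 1 + j8 → |·| ≈ 8.0623, ∠ ≈ 82.87°
∠L = (89.43° + 45.00°) − (89.89° + 82.87°) = -38.33°

-38.3°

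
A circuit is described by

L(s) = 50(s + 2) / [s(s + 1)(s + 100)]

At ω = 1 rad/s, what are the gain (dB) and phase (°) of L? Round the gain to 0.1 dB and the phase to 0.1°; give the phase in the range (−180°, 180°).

At s = jω = j1:
zero (s+2): 2 + j1 → |·| = √(2²+1²) = √5 ≈ 2.2361, ∠ = arctan(1/2) ≈ 26.57°
pole (s+1): 1 + j1 → |·| = √(1²+1²) = √2 ≈ 1.4142, ∠ = arctan(1/1) ≈ 45.00°
pole (s+100): 100 + j1 → |·| = √(100²+1²) = √10001 ≈ 100, ∠ = arctan(1/100) ≈ 0.57°
pole at origin: |s| = 1, ∠ = 90.00° (in denominator)
|L| = 50 · 2.2361 / 141.42 ≈ 0.79059
Gain = 20 log₁₀(0.79059) ≈ -2.04 dB
∠L = 26.57° − 135.57° = -109.00°

-2.0 dB, -109.0°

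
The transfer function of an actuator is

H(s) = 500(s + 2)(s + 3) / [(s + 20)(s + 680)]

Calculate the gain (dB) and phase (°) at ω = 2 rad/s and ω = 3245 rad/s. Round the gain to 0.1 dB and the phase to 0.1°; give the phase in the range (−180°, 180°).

At s = jω = j2:
zero (s+2): 2 + j2 → |·| = √(2²+2²) = √8 ≈ 2.8284, ∠ = arctan(2/2) ≈ 45.00°
zero (s+3): 3 + j2 → |·| = √(3²+2²) = √13 ≈ 3.6056, ∠ = arctan(2/3) ≈ 33.69°
pole (s+20): 20 + j2 → |·| = √(20²+2²) = √404 ≈ 20.1, ∠ = arctan(2/20) ≈ 5.71°
pole (s+680): 680 + j2 → |·| = √(680²+2²) = √462404 ≈ 680, ∠ = arctan(2/680) ≈ 0.17°
|H| = 500 · 10.198 / 13668 ≈ 0.37306
Gain = 20 log₁₀(0.37306) ≈ -8.56 dB
∠H = 78.69° − 5.88° = 72.81°

At s = jω = j3245:
zero (s+2): 2 + j3245 → |·| = √(2²+3245²) = √10530029 ≈ 3245, ∠ = arctan(3245/2) ≈ 89.96°
zero (s+3): 3 + j3245 → |·| = √(3²+3245²) = √10530034 ≈ 3245, ∠ = arctan(3245/3) ≈ 89.95°
pole (s+20): 20 + j3245 → |·| = √(20²+3245²) = √10530425 ≈ 3245.1, ∠ = arctan(3245/20) ≈ 89.65°
pole (s+680): 680 + j3245 → |·| = √(680²+3245²) = √10992425 ≈ 3315.5, ∠ = arctan(3245/680) ≈ 78.16°
|H| = 500 · 1.053e+07 / 1.0759e+07 ≈ 489.36
Gain = 20 log₁₀(489.36) ≈ 53.79 dB
∠H = 179.91° − 167.81° = 12.10°

ω = 2: -8.6 dB, 72.8°; ω = 3245: 53.8 dB, 12.1°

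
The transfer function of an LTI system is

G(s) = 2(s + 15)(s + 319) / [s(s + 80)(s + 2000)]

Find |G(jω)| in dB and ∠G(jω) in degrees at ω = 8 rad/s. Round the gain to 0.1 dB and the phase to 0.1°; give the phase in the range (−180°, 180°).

-41.5 dB, -66.4°

At s = jω = j8:
zero (s+15): 15 + j8 → |·| = √(15²+8²) = √289 ≈ 17, ∠ = arctan(8/15) ≈ 28.07°
zero (s+319): 319 + j8 → |·| = √(319²+8²) = √101825 ≈ 319.1, ∠ = arctan(8/319) ≈ 1.44°
pole (s+80): 80 + j8 → |·| = √(80²+8²) = √6464 ≈ 80.399, ∠ = arctan(8/80) ≈ 5.71°
pole (s+2000): 2000 + j8 → |·| = √(2000²+8²) = √4000064 ≈ 2000, ∠ = arctan(8/2000) ≈ 0.23°
pole at origin: |s| = 8, ∠ = 90.00° (in denominator)
|G| = 2 · 5424.7 / 1.2864e+06 ≈ 0.0084339
Gain = 20 log₁₀(0.0084339) ≈ -41.48 dB
∠G = 29.51° − 95.94° = -66.43°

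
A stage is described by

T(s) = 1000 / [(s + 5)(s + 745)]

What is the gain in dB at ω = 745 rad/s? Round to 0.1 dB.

At s = jω = j745:
pole (s+5): 5 + j745 → |·| = √(5²+745²) = √555050 ≈ 745.02, ∠ = arctan(745/5) ≈ 89.62°
pole (s+745): 745 + j745 → |·| = √(745²+745²) = √1110050 ≈ 1053.6, ∠ = arctan(745/745) ≈ 45.00°
|T| = 1000 / 7.8495e+05 ≈ 0.001274
Gain = 20 log₁₀(0.001274) ≈ -57.90 dB

-57.9 dB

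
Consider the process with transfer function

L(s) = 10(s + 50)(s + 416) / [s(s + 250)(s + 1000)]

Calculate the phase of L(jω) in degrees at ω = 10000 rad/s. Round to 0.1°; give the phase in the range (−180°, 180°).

At s = jω = j10000:
zero (s+50): 50 + j10000 → |·| = √(50²+10000²) = √100002500 ≈ 10000, ∠ = arctan(10000/50) ≈ 89.71°
zero (s+416): 416 + j10000 → |·| = √(416²+10000²) = √100173056 ≈ 10009, ∠ = arctan(10000/416) ≈ 87.62°
pole (s+250): 250 + j10000 → |·| = √(250²+10000²) = √100062500 ≈ 10003, ∠ = arctan(10000/250) ≈ 88.57°
pole (s+1000): 1000 + j10000 → |·| = √(1000²+10000²) = √101000000 ≈ 10050, ∠ = arctan(10000/1000) ≈ 84.29°
pole at origin: |s| = 10000, ∠ = 90.00° (in denominator)
∠L = 177.33° − 262.86° = -85.53°

-85.5°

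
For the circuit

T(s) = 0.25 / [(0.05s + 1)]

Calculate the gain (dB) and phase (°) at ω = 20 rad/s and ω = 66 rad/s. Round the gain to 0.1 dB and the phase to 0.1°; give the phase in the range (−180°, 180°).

ω = 20: -15.1 dB, -45.0°; ω = 66: -22.8 dB, -73.1°

At ω = 20 rad/s:
pole (1 + j20·0.05) = 1 + j1 → |·| ≈ 1.4142, ∠ ≈ 45.00°
|T| = 0.25 · 1 / (1.4142) ≈ 0.17678
Gain = 20 log₁₀(0.17678) ≈ -15.05 dB
∠T = (0°) − (45.00°) = -45.00°

At ω = 66 rad/s:
pole (1 + j66·0.05) = 1 + j3.3 → |·| ≈ 3.4482, ∠ ≈ 73.14°
|T| = 0.25 · 1 / (3.4482) ≈ 0.072502
Gain = 20 log₁₀(0.072502) ≈ -22.79 dB
∠T = (0°) − (73.14°) = -73.14°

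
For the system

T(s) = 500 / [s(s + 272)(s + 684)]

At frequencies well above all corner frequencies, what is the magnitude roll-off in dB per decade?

Each pole contributes −20 dB/decade at high frequency; each zero contributes +20 dB/decade.
Net: 0 zero(s) − 3 pole(s) → -60 dB/decade.

-60 dB/decade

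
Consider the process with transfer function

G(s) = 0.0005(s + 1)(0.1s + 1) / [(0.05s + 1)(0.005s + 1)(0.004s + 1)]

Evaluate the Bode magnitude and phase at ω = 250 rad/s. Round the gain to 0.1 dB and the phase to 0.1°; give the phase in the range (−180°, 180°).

-19.2 dB, -4.3°

At ω = 250 rad/s:
zero (1 + j250·1) = 1 + j250 → |·| ≈ 250, ∠ ≈ 89.77°
zero (1 + j250·0.1) = 1 + j25 → |·| ≈ 25.02, ∠ ≈ 87.71°
pole (1 + j250·0.05) = 1 + j12.5 → |·| ≈ 12.54, ∠ ≈ 85.43°
pole (1 + j250·0.005) = 1 + j1.25 → |·| ≈ 1.6008, ∠ ≈ 51.34°
pole (1 + j250·0.004) = 1 + j1 → |·| ≈ 1.4142, ∠ ≈ 45.00°
|G| = 0.0005 · 250 · 25.02 / (12.54 · 1.6008 · 1.4142) ≈ 0.11017
Gain = 20 log₁₀(0.11017) ≈ -19.16 dB
∠G = (89.77° + 87.71°) − (85.43° + 51.34° + 45.00°) = -4.29°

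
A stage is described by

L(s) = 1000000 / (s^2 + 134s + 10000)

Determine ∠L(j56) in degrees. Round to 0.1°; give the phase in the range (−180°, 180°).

At s = jω = j56:
quadratic: (j56)² + 134·j56 + 10000 = 6864 + j7504 → |·| ≈ 10170, ∠ ≈ 47.55°
∠L = 0.00° − 47.55° = -47.55°

-47.6°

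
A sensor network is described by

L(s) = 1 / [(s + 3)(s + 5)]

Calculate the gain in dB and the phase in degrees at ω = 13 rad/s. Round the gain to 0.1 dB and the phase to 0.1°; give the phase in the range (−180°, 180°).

-45.4 dB, -146.0°

At s = jω = j13:
pole (s+3): 3 + j13 → |·| = √(3²+13²) = √178 ≈ 13.342, ∠ = arctan(13/3) ≈ 77.01°
pole (s+5): 5 + j13 → |·| = √(5²+13²) = √194 ≈ 13.928, ∠ = arctan(13/5) ≈ 68.96°
|L| = 1 / 185.83 ≈ 0.0053813
Gain = 20 log₁₀(0.0053813) ≈ -45.38 dB
∠L = 0.00° − 145.97° = -145.97°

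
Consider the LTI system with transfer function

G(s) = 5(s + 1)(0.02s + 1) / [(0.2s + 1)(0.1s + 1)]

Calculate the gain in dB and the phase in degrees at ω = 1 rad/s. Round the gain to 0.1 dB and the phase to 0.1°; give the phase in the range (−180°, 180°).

16.8 dB, 29.1°

At ω = 1 rad/s:
zero (1 + j1·1) = 1 + j1 → |·| ≈ 1.4142, ∠ ≈ 45.00°
zero (1 + j1·0.02) = 1 + j0.02 → |·| ≈ 1.0002, ∠ ≈ 1.15°
pole (1 + j1·0.2) = 1 + j0.2 → |·| ≈ 1.0198, ∠ ≈ 11.31°
pole (1 + j1·0.1) = 1 + j0.1 → |·| ≈ 1.005, ∠ ≈ 5.71°
|G| = 5 · 1.4142 · 1.0002 / (1.0198 · 1.005) ≈ 6.9006
Gain = 20 log₁₀(6.9006) ≈ 16.78 dB
∠G = (45.00° + 1.15°) − (11.31° + 5.71°) = 29.13°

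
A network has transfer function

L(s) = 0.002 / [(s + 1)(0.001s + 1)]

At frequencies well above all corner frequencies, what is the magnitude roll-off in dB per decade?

-40 dB/decade

Each pole contributes −20 dB/decade at high frequency; each zero contributes +20 dB/decade.
Net: 0 zero(s) − 2 pole(s) → -40 dB/decade.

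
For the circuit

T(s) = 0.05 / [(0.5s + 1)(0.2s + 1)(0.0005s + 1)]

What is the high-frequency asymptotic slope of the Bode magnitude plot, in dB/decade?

-60 dB/decade

Each pole contributes −20 dB/decade at high frequency; each zero contributes +20 dB/decade.
Net: 0 zero(s) − 3 pole(s) → -60 dB/decade.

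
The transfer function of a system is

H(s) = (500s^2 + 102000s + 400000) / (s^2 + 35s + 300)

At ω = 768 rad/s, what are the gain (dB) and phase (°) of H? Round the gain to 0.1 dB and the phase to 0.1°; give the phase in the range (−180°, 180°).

Substitute s = j768:
Numerator: 500(j768)^2 + 102000(j768) + 400000 = -294512000 + j78336000
Denominator: (j768)^2 + 35(j768) + 300 = -589524 + j26880
|N| = √(294512000² + 78336000²) ≈ 3.0475e+08, ∠N ≈ 165.11°
|D| = √(589524² + 26880²) ≈ 5.9014e+05, ∠D ≈ 177.39°
|H| = 3.0475e+08 / 5.9014e+05 ≈ 516.4
Gain = 20 log₁₀(516.4) ≈ 54.26 dB
∠H = 165.11° − 177.39° = -12.28°

54.3 dB, -12.3°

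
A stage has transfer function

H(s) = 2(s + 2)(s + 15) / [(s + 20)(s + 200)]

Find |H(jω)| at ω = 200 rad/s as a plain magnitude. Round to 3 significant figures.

At s = jω = j200:
zero (s+2): 2 + j200 → |·| = √(2²+200²) = √40004 ≈ 200.01, ∠ = arctan(200/2) ≈ 89.43°
zero (s+15): 15 + j200 → |·| = √(15²+200²) = √40225 ≈ 200.56, ∠ = arctan(200/15) ≈ 85.71°
pole (s+20): 20 + j200 → |·| = √(20²+200²) = √40400 ≈ 201, ∠ = arctan(200/20) ≈ 84.29°
pole (s+200): 200 + j200 → |·| = √(200²+200²) = √80000 ≈ 282.84, ∠ = arctan(200/200) ≈ 45.00°
|H| = 2 · 40114 / 56851 ≈ 1.4112

1.41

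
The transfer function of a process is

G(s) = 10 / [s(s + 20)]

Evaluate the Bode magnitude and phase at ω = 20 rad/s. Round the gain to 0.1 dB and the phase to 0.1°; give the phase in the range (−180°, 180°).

-35.1 dB, -135.0°

At s = jω = j20:
pole (s+20): 20 + j20 → |·| = √(20²+20²) = √800 ≈ 28.284, ∠ = arctan(20/20) ≈ 45.00°
pole at origin: |s| = 20, ∠ = 90.00° (in denominator)
|G| = 10 / 565.68 ≈ 0.017678
Gain = 20 log₁₀(0.017678) ≈ -35.05 dB
∠G = 0.00° − 135.00° = -135.00°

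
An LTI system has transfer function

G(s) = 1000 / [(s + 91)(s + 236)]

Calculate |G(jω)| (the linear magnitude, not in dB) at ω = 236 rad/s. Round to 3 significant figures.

0.0118

At s = jω = j236:
pole (s+91): 91 + j236 → |·| = √(91²+236²) = √63977 ≈ 252.94, ∠ = arctan(236/91) ≈ 68.91°
pole (s+236): 236 + j236 → |·| = √(236²+236²) = √111392 ≈ 333.75, ∠ = arctan(236/236) ≈ 45.00°
|G| = 1000 / 84419 ≈ 0.011846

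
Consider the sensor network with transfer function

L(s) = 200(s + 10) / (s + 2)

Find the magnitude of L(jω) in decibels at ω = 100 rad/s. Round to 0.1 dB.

46.1 dB

At s = jω = j100:
zero (s+10): 10 + j100 → |·| = √(10²+100²) = √10100 ≈ 100.5, ∠ = arctan(100/10) ≈ 84.29°
pole (s+2): 2 + j100 → |·| = √(2²+100²) = √10004 ≈ 100.02, ∠ = arctan(100/2) ≈ 88.85°
|L| = 200 · 100.5 / 100.02 ≈ 200.96
Gain = 20 log₁₀(200.96) ≈ 46.06 dB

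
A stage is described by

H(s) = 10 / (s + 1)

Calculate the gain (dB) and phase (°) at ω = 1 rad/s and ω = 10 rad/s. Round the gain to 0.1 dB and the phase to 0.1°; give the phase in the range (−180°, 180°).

ω = 1: 17.0 dB, -45.0°; ω = 10: -0.0 dB, -84.3°

At s = jω = j1:
pole (s+1): 1 + j1 → |·| = √(1²+1²) = √2 ≈ 1.4142, ∠ = arctan(1/1) ≈ 45.00°
|H| = 10 / 1.4142 ≈ 7.0711
Gain = 20 log₁₀(7.0711) ≈ 16.99 dB
∠H = 0.00° − 45.00° = -45.00°

At s = jω = j10:
pole (s+1): 1 + j10 → |·| = √(1²+10²) = √101 ≈ 10.05, ∠ = arctan(10/1) ≈ 84.29°
|H| = 10 / 10.05 ≈ 0.99502
Gain = 20 log₁₀(0.99502) ≈ -0.04 dB
∠H = 0.00° − 84.29° = -84.29°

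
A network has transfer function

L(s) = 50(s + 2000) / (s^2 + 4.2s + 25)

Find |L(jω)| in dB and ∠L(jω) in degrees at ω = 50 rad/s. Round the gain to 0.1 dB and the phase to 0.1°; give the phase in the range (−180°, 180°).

32.1 dB, -173.7°

At s = jω = j50:
zero (s+2000): 2000 + j50 → |·| = √(2000²+50²) = √4002500 ≈ 2000.6, ∠ = arctan(50/2000) ≈ 1.43°
quadratic: (j50)² + 4.2·j50 + 25 = -2475 + j210 → |·| ≈ 2483.9, ∠ ≈ 175.15°
|L| = 50 · 2000.6 / 2483.9 ≈ 40.271
Gain = 20 log₁₀(40.271) ≈ 32.10 dB
∠L = 1.43° − 175.15° = -173.72°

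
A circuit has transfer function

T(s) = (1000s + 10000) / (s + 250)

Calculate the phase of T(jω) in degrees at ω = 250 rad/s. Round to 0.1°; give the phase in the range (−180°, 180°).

42.7°

Substitute s = j250:
Numerator: 1000(j250) + 10000 = 10000 + j250000
Denominator: (j250) + 250 = 250 + j250
|N| = √(10000² + 250000²) ≈ 2.502e+05, ∠N ≈ 87.71°
|D| = √(250² + 250²) ≈ 353.55, ∠D ≈ 45.00°
∠T = 87.71° − 45.00° = 42.71°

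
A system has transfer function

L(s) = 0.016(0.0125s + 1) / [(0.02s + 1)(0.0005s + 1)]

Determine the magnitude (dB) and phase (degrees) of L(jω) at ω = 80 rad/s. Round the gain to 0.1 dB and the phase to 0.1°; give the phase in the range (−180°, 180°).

-38.4 dB, -15.3°

At ω = 80 rad/s:
zero (1 + j80·0.0125) = 1 + j1 → |·| ≈ 1.4142, ∠ ≈ 45.00°
pole (1 + j80·0.02) = 1 + j1.6 → |·| ≈ 1.8868, ∠ ≈ 57.99°
pole (1 + j80·0.0005) = 1 + j0.04 → |·| ≈ 1.0008, ∠ ≈ 2.29°
|L| = 0.016 · 1.4142 / (1.8868 · 1.0008) ≈ 0.011983
Gain = 20 log₁₀(0.011983) ≈ -38.43 dB
∠L = (45.00°) − (57.99° + 2.29°) = -15.28°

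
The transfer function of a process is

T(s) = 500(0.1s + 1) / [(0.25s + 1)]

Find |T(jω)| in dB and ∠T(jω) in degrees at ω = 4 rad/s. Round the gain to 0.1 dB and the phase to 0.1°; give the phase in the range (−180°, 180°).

At ω = 4 rad/s:
zero (1 + j4·0.1) = 1 + j0.4 → |·| ≈ 1.077, ∠ ≈ 21.80°
pole (1 + j4·0.25) = 1 + j1 → |·| ≈ 1.4142, ∠ ≈ 45.00°
|T| = 500 · 1.077 / (1.4142) ≈ 380.78
Gain = 20 log₁₀(380.78) ≈ 51.61 dB
∠T = (21.80°) − (45.00°) = -23.20°

51.6 dB, -23.2°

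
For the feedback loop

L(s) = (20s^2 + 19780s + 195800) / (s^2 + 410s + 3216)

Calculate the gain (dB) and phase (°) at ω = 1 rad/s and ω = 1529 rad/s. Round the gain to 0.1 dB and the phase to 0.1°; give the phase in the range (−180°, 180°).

ω = 1: 35.7 dB, -1.5°; ω = 1529: 27.2 dB, -18.0°

Substitute s = j1:
Numerator: 20(j1)^2 + 19780(j1) + 195800 = 195780 + j19780
Denominator: (j1)^2 + 410(j1) + 3216 = 3215 + j410
|N| = √(195780² + 19780²) ≈ 1.9678e+05, ∠N ≈ 5.77°
|D| = √(3215² + 410²) ≈ 3241, ∠D ≈ 7.27°
|L| = 1.9678e+05 / 3241 ≈ 60.716
Gain = 20 log₁₀(60.716) ≈ 35.67 dB
∠L = 5.77° − 7.27° = -1.50°

Substitute s = j1529:
Numerator: 20(j1529)^2 + 19780(j1529) + 195800 = -46561020 + j30243620
Denominator: (j1529)^2 + 410(j1529) + 3216 = -2334625 + j626890
|N| = √(46561020² + 30243620²) ≈ 5.5521e+07, ∠N ≈ 146.99°
|D| = √(2334625² + 626890²) ≈ 2.4173e+06, ∠D ≈ 164.97°
|L| = 5.5521e+07 / 2.4173e+06 ≈ 22.968
Gain = 20 log₁₀(22.968) ≈ 27.22 dB
∠L = 146.99° − 164.97° = -17.98°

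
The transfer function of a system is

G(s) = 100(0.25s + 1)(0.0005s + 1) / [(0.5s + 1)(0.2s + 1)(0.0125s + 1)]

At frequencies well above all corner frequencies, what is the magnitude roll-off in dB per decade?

-20 dB/decade

Each pole contributes −20 dB/decade at high frequency; each zero contributes +20 dB/decade.
Net: 2 zero(s) − 3 pole(s) → -20 dB/decade.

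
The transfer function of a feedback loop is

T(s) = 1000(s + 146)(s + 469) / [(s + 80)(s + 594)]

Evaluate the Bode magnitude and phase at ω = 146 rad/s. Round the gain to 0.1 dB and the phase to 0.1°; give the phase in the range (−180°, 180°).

60.0 dB, -12.8°

At s = jω = j146:
zero (s+146): 146 + j146 → |·| = √(146²+146²) = √42632 ≈ 206.48, ∠ = arctan(146/146) ≈ 45.00°
zero (s+469): 469 + j146 → |·| = √(469²+146²) = √241277 ≈ 491.2, ∠ = arctan(146/469) ≈ 17.29°
pole (s+80): 80 + j146 → |·| = √(80²+146²) = √27716 ≈ 166.48, ∠ = arctan(146/80) ≈ 61.28°
pole (s+594): 594 + j146 → |·| = √(594²+146²) = √374152 ≈ 611.68, ∠ = arctan(146/594) ≈ 13.81°
|T| = 1000 · 1.0142e+05 / 1.0183e+05 ≈ 995.97
Gain = 20 log₁₀(995.97) ≈ 59.96 dB
∠T = 62.29° − 75.09° = -12.80°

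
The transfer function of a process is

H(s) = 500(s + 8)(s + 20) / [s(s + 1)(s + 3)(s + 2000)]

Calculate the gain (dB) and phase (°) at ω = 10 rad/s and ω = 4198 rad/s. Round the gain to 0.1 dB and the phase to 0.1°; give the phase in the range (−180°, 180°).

At s = jω = j10:
zero (s+8): 8 + j10 → |·| = √(8²+10²) = √164 ≈ 12.806, ∠ = arctan(10/8) ≈ 51.34°
zero (s+20): 20 + j10 → |·| = √(20²+10²) = √500 ≈ 22.361, ∠ = arctan(10/20) ≈ 26.57°
pole (s+1): 1 + j10 → |·| = √(1²+10²) = √101 ≈ 10.05, ∠ = arctan(10/1) ≈ 84.29°
pole (s+3): 3 + j10 → |·| = √(3²+10²) = √109 ≈ 10.44, ∠ = arctan(10/3) ≈ 73.30°
pole (s+2000): 2000 + j10 → |·| = √(2000²+10²) = √4000100 ≈ 2000, ∠ = arctan(10/2000) ≈ 0.29°
pole at origin: |s| = 10, ∠ = 90.00° (in denominator)
|H| = 500 · 286.35 / 2.0984e+06 ≈ 0.068231
Gain = 20 log₁₀(0.068231) ≈ -23.32 dB
∠H = 77.91° − 247.88° = -169.97°

At s = jω = j4198:
zero (s+8): 8 + j4198 → |·| = √(8²+4198²) = √17623268 ≈ 4198, ∠ = arctan(4198/8) ≈ 89.89°
zero (s+20): 20 + j4198 → |·| = √(20²+4198²) = √17623604 ≈ 4198, ∠ = arctan(4198/20) ≈ 89.73°
pole (s+1): 1 + j4198 → |·| = √(1²+4198²) = √17623205 ≈ 4198, ∠ = arctan(4198/1) ≈ 89.99°
pole (s+3): 3 + j4198 → |·| = √(3²+4198²) = √17623213 ≈ 4198, ∠ = arctan(4198/3) ≈ 89.96°
pole (s+2000): 2000 + j4198 → |·| = √(2000²+4198²) = √21623204 ≈ 4650.1, ∠ = arctan(4198/2000) ≈ 64.53°
pole at origin: |s| = 4198, ∠ = 90.00° (in denominator)
|H| = 500 · 1.7623e+07 / 3.4402e+14 ≈ 2.5613e-05
Gain = 20 log₁₀(2.5613e-05) ≈ -91.83 dB
∠H = 179.62° − 334.48° = -154.86°

ω = 10: -23.3 dB, -170.0°; ω = 4198: -91.8 dB, -154.9°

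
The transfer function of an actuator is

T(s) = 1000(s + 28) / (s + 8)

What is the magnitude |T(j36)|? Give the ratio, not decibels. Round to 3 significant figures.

1.24e+03

At s = jω = j36:
zero (s+28): 28 + j36 → |·| = √(28²+36²) = √2080 ≈ 45.607, ∠ = arctan(36/28) ≈ 52.13°
pole (s+8): 8 + j36 → |·| = √(8²+36²) = √1360 ≈ 36.878, ∠ = arctan(36/8) ≈ 77.47°
|T| = 1000 · 45.607 / 36.878 ≈ 1236.7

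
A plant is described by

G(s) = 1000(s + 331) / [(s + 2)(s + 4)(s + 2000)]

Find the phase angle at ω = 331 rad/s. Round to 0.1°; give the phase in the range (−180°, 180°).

At s = jω = j331:
zero (s+331): 331 + j331 → |·| = √(331²+331²) = √219122 ≈ 468.1, ∠ = arctan(331/331) ≈ 45.00°
pole (s+2): 2 + j331 → |·| = √(2²+331²) = √109565 ≈ 331.01, ∠ = arctan(331/2) ≈ 89.65°
pole (s+4): 4 + j331 → |·| = √(4²+331²) = √109577 ≈ 331.02, ∠ = arctan(331/4) ≈ 89.31°
pole (s+2000): 2000 + j331 → |·| = √(2000²+331²) = √4109561 ≈ 2027.2, ∠ = arctan(331/2000) ≈ 9.40°
∠G = 45.00° − 188.36° = -143.36°

-143.4°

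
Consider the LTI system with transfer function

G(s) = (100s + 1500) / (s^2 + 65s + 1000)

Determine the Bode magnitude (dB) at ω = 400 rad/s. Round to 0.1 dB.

Substitute s = j400:
Numerator: 100(j400) + 1500 = 1500 + j40000
Denominator: (j400)^2 + 65(j400) + 1000 = -159000 + j26000
|N| = √(1500² + 40000²) ≈ 40028, ∠N ≈ 87.85°
|D| = √(159000² + 26000²) ≈ 1.6111e+05, ∠D ≈ 170.71°
|G| = 40028 / 1.6111e+05 ≈ 0.24845
Gain = 20 log₁₀(0.24845) ≈ -12.10 dB

-12.1 dB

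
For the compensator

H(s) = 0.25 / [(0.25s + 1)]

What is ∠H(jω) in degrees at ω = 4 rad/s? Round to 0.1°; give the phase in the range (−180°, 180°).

-45.0°

At ω = 4 rad/s:
pole (1 + j4·0.25) = 1 + j1 → |·| ≈ 1.4142, ∠ ≈ 45.00°
∠H = (0°) − (45.00°) = -45.00°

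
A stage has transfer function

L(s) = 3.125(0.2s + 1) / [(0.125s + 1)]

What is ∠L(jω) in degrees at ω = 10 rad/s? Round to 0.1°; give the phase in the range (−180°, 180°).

12.1°

At ω = 10 rad/s:
zero (1 + j10·0.2) = 1 + j2 → |·| ≈ 2.2361, ∠ ≈ 63.43°
pole (1 + j10·0.125) = 1 + j1.25 → |·| ≈ 1.6008, ∠ ≈ 51.34°
∠L = (63.43°) − (51.34°) = 12.09°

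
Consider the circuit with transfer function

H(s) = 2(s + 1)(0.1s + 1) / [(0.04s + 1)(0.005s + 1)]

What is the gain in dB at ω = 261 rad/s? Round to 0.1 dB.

At ω = 261 rad/s:
zero (1 + j261·1) = 1 + j261 → |·| ≈ 261, ∠ ≈ 89.78°
zero (1 + j261·0.1) = 1 + j26.1 → |·| ≈ 26.119, ∠ ≈ 87.81°
pole (1 + j261·0.04) = 1 + j10.44 → |·| ≈ 10.488, ∠ ≈ 84.53°
pole (1 + j261·0.005) = 1 + j1.305 → |·| ≈ 1.6441, ∠ ≈ 52.54°
|H| = 2 · 261 · 26.119 / (10.488 · 1.6441) ≈ 790.69
Gain = 20 log₁₀(790.69) ≈ 57.96 dB

58.0 dB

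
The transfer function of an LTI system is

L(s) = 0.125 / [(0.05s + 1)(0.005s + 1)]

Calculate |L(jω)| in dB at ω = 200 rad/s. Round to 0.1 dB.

At ω = 200 rad/s:
pole (1 + j200·0.05) = 1 + j10 → |·| ≈ 10.05, ∠ ≈ 84.29°
pole (1 + j200·0.005) = 1 + j1 → |·| ≈ 1.4142, ∠ ≈ 45.00°
|L| = 0.125 · 1 / (10.05 · 1.4142) ≈ 0.0087949
Gain = 20 log₁₀(0.0087949) ≈ -41.12 dB

-41.1 dB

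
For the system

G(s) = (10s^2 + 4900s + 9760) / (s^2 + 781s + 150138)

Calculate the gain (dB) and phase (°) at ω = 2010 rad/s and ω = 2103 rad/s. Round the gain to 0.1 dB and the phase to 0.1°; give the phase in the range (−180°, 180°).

ω = 2010: 19.9 dB, 8.3°; ω = 2103: 19.9 dB, 7.9°

Substitute s = j2010:
Numerator: 10(j2010)^2 + 4900(j2010) + 9760 = -40391240 + j9849000
Denominator: (j2010)^2 + 781(j2010) + 150138 = -3889962 + j1569810
|N| = √(40391240² + 9849000²) ≈ 4.1575e+07, ∠N ≈ 166.30°
|D| = √(3889962² + 1569810²) ≈ 4.1948e+06, ∠D ≈ 158.02°
|G| = 4.1575e+07 / 4.1948e+06 ≈ 9.9111
Gain = 20 log₁₀(9.9111) ≈ 19.92 dB
∠G = 166.30° − 158.02° = 8.28°

Substitute s = j2103:
Numerator: 10(j2103)^2 + 4900(j2103) + 9760 = -44216330 + j10304700
Denominator: (j2103)^2 + 781(j2103) + 150138 = -4272471 + j1642443
|N| = √(44216330² + 10304700²) ≈ 4.5401e+07, ∠N ≈ 166.88°
|D| = √(4272471² + 1642443²) ≈ 4.5773e+06, ∠D ≈ 158.97°
|G| = 4.5401e+07 / 4.5773e+06 ≈ 9.9187
Gain = 20 log₁₀(9.9187) ≈ 19.93 dB
∠G = 166.88° − 158.97° = 7.91°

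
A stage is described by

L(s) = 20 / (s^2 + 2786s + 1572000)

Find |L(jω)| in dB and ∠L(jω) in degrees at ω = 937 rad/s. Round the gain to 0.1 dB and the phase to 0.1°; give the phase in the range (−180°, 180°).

Substitute s = j937:
Numerator: 20 = 20 + j0
Denominator: (j937)^2 + 2786(j937) + 1572000 = 694031 + j2610482
|N| = √(20² + 0²) ≈ 20, ∠N ≈ 0.00°
|D| = √(694031² + 2610482²) ≈ 2.7012e+06, ∠D ≈ 75.11°
|L| = 20 / 2.7012e+06 ≈ 7.4041e-06
Gain = 20 log₁₀(7.4041e-06) ≈ -102.61 dB
∠L = 0.00° − 75.11° = -75.11°

-102.6 dB, -75.1°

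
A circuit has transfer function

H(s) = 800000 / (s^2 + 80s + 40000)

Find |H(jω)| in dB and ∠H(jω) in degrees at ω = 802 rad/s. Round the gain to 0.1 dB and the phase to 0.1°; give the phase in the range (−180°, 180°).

At s = jω = j802:
quadratic: (j802)² + 80·j802 + 40000 = -603204 + j64160 → |·| ≈ 6.0661e+05, ∠ ≈ 173.93°
|H| = 800000 / 6.0661e+05 ≈ 1.3188
Gain = 20 log₁₀(1.3188) ≈ 2.40 dB
∠H = 0.00° − 173.93° = -173.93°

2.4 dB, -173.9°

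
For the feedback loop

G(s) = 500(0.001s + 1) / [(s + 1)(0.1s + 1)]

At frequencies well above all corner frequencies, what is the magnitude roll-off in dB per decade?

Each pole contributes −20 dB/decade at high frequency; each zero contributes +20 dB/decade.
Net: 1 zero(s) − 2 pole(s) → -20 dB/decade.

-20 dB/decade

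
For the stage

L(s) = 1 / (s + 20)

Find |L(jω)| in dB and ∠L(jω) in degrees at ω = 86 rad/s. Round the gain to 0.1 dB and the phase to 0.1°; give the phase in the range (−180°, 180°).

Substitute s = j86:
Numerator: 1 = 1 + j0
Denominator: (j86) + 20 = 20 + j86
|N| = √(1² + 0²) ≈ 1, ∠N ≈ 0.00°
|D| = √(20² + 86²) ≈ 88.295, ∠D ≈ 76.91°
|L| = 1 / 88.295 ≈ 0.011326
Gain = 20 log₁₀(0.011326) ≈ -38.92 dB
∠L = 0.00° − 76.91° = -76.91°

-38.9 dB, -76.9°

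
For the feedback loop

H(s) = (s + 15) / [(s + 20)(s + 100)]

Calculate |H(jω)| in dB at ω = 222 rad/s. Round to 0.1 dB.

At s = jω = j222:
zero (s+15): 15 + j222 → |·| = √(15²+222²) = √49509 ≈ 222.51, ∠ = arctan(222/15) ≈ 86.13°
pole (s+20): 20 + j222 → |·| = √(20²+222²) = √49684 ≈ 222.9, ∠ = arctan(222/20) ≈ 84.85°
pole (s+100): 100 + j222 → |·| = √(100²+222²) = √59284 ≈ 243.48, ∠ = arctan(222/100) ≈ 65.75°
|H| = 1 · 222.51 / 54272 ≈ 0.0040999
Gain = 20 log₁₀(0.0040999) ≈ -47.74 dB

-47.7 dB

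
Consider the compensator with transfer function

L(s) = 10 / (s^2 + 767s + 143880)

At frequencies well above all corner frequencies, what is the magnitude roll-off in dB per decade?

Each pole contributes −20 dB/decade at high frequency; each zero contributes +20 dB/decade.
Net: 0 zero(s) − 2 pole(s) → -40 dB/decade.

-40 dB/decade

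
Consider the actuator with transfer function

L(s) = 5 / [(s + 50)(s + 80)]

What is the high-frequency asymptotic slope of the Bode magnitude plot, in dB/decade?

-40 dB/decade

Each pole contributes −20 dB/decade at high frequency; each zero contributes +20 dB/decade.
Net: 0 zero(s) − 2 pole(s) → -40 dB/decade.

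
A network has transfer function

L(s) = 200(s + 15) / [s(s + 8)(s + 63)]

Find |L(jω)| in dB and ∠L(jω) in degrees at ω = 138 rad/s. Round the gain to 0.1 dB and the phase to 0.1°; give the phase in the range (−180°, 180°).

At s = jω = j138:
zero (s+15): 15 + j138 → |·| = √(15²+138²) = √19269 ≈ 138.81, ∠ = arctan(138/15) ≈ 83.80°
pole (s+8): 8 + j138 → |·| = √(8²+138²) = √19108 ≈ 138.23, ∠ = arctan(138/8) ≈ 86.68°
pole (s+63): 63 + j138 → |·| = √(63²+138²) = √23013 ≈ 151.7, ∠ = arctan(138/63) ≈ 65.46°
pole at origin: |s| = 138, ∠ = 90.00° (in denominator)
|L| = 200 · 138.81 / 2.8938e+06 ≈ 0.0095936
Gain = 20 log₁₀(0.0095936) ≈ -40.36 dB
∠L = 83.80° − 242.14° = -158.34°

-40.4 dB, -158.3°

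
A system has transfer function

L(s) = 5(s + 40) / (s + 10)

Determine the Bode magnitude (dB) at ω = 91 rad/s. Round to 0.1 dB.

At s = jω = j91:
zero (s+40): 40 + j91 → |·| = √(40²+91²) = √9881 ≈ 99.403, ∠ = arctan(91/40) ≈ 66.27°
pole (s+10): 10 + j91 → |·| = √(10²+91²) = √8381 ≈ 91.548, ∠ = arctan(91/10) ≈ 83.73°
|L| = 5 · 99.403 / 91.548 ≈ 5.429
Gain = 20 log₁₀(5.429) ≈ 14.69 dB

14.7 dB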